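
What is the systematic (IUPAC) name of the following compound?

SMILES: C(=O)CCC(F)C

The longest chain bearing the –CHO group is 5 carbons long (pentane).
An aldehyde (terminal –CHO) is the principal characteristic group, giving the suffix -al.
The numbering direction is chosen so that the aldehyde carbon is C-1 by definition.
With this numbering: a fluoro group at C-4.
Assembling the pieces gives 4-fluoropentanal.

4-fluoropentanal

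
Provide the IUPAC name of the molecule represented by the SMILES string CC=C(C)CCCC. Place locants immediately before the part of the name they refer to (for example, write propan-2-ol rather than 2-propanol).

3-methylhept-2-ene

The longest carbon chain that includes the multiple bond has 7 carbons, so the parent hydride is heptane.
There is one C=C double bond, indicated by the ending -ene.
Number the chain so that numbering from this end puts the double bond at C-2 rather than C-5.
That gives the double bond between C-2 and C-3; a methyl group at C-3.
Putting it together: 3-methylhept-2-ene.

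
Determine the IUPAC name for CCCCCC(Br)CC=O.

3-bromooctanal

The longest chain bearing the –CHO group is 8 carbons long (octane).
The principal characteristic group is an aldehyde (terminal –CHO), named with the suffix -al.
Choose the numbering such that the aldehyde carbon is C-1 by definition.
This places a bromo group at C-3.
The name is 3-bromooctanal.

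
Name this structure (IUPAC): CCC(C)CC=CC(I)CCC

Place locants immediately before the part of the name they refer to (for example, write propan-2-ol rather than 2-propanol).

7-iodo-3-methyldec-5-ene

The longest chain bearing the multiple bond is 10 carbons long (decane).
The chain contains a C=C double bond, so the unsaturation ending is -ene.
Number the chain so that the substituent locant set {3,7} is lower than {4,8} at the first point of difference.
With this numbering: the double bond between C-5 and C-6; an iodo group at C-7; a methyl group at C-3.
Substituent prefixes are cited in alphabetical order (multiplying prefixes like di-/tri- are ignored for ordering).
The name is 7-iodo-3-methyldec-5-ene.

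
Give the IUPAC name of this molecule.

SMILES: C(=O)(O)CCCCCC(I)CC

The longest carbon chain that includes the –COOH group has 9 carbons, so the parent hydride is nonane.
The highest-priority functional group is a carboxylic acid (terminal –COOH), so the name ends in -oic acid.
The numbering direction is chosen so that the carboxylic acid carbon is C-1 by definition.
That gives an iodo group at C-7.
The name is 7-iodononanoic acid.

7-iodononanoic acid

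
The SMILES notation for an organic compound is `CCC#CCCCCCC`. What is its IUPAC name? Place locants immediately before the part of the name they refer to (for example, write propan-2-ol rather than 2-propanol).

Counting along the main chain through the multiple bond gives 10 carbons: the parent is decane.
The chain contains a C≡C triple bond, so the unsaturation ending is -yne.
Number the chain so that numbering from this end puts the triple bond at C-3 rather than C-7.
With this numbering: the triple bond between C-3 and C-4.
The name is dec-3-yne.

dec-3-yne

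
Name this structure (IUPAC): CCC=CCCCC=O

The longest chain bearing the –CHO group and the multiple bond is 8 carbons long (octane).
The principal characteristic group is an aldehyde (terminal –CHO), named with the suffix -al.
The chain contains a C=C double bond, so the unsaturation ending is -ene.
Choose the numbering such that the aldehyde carbon is C-1 by definition.
With this numbering: the double bond between C-5 and C-6.
Assembling the pieces gives oct-5-enal.

oct-5-enal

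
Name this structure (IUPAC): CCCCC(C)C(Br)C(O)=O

2-bromo-3-methylheptanoic acid

The longest chain bearing the –COOH group is 7 carbons long (heptane).
A carboxylic acid (terminal –COOH) is the principal characteristic group, giving the suffix -oic acid.
Number the chain so that the carboxylic acid carbon is C-1 by definition.
With this numbering: a bromo group at C-2; a methyl group at C-3.
The substituents are ordered alphabetically, ignoring any di-/tri- multipliers.
Assembling the pieces gives 2-bromo-3-methylheptanoic acid.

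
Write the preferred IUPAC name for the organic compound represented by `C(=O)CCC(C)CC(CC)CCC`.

6-ethyl-4-methylnonanal

The longest carbon chain that includes the –CHO group has 9 carbons, so the parent hydride is nonane.
The principal characteristic group is an aldehyde (terminal –CHO), named with the suffix -al.
Number the chain so that the aldehyde carbon is C-1 by definition.
With this numbering: an ethyl group at C-6; a methyl group at C-4.
The substituents are ordered alphabetically, ignoring any di-/tri- multipliers.
Assembling the pieces gives 6-ethyl-4-methylnonanal.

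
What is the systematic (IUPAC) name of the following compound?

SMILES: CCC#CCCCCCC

Counting along the main chain through the multiple bond gives 10 carbons: the parent is decane.
The chain contains a C≡C triple bond, so the unsaturation ending is -yne.
The numbering direction is chosen so that numbering from this end puts the triple bond at C-3 rather than C-7.
With this numbering: the triple bond between C-3 and C-4.
Assembling the pieces gives dec-3-yne.

dec-3-yne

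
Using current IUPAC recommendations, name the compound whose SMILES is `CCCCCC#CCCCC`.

undec-5-yne

The longest chain bearing the multiple bond is 11 carbons long (undecane).
A C≡C triple bond in the chain gives the infix -yne-.
Number the chain so that numbering from this end puts the triple bond at C-5 rather than C-6.
This places the triple bond between C-5 and C-6.
Putting it together: undec-5-yne.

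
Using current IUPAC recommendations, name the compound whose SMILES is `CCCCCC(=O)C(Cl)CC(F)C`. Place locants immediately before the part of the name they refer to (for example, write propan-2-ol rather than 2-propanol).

4-chloro-2-fluorodecan-5-one

Counting along the main chain through the carbonyl gives 10 carbons: the parent is decane.
The principal characteristic group is a ketone (C=O on an internal carbon), named with the suffix -one.
Number the chain so that numbering from this end puts the carbonyl group at C-5 rather than C-6.
That gives the carbonyl at C-5; a chloro group at C-4; a fluoro group at C-2.
The substituents are ordered alphabetically, ignoring any di-/tri- multipliers.
Assembling the pieces gives 4-chloro-2-fluorodecan-5-one.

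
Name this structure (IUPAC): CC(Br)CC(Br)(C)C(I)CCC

2,4-dibromo-5-iodo-4-methyloctane

The parent chain contains 8 carbons (octane).
The numbering direction is chosen so that the substituent locant set {2,4,4,5} is lower than {4,5,5,7} at the first point of difference.
With this numbering: bromo groups at C-2 and C-4; an iodo group at C-5; a methyl group at C-4.
Substituent prefixes are cited in alphabetical order (multiplying prefixes like di-/tri- are ignored for ordering).
Putting it together: 2,4-dibromo-5-iodo-4-methyloctane.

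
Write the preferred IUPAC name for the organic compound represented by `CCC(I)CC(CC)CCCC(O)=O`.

Counting along the main chain through the –COOH group gives 9 carbons: the parent is nonane.
The principal characteristic group is a carboxylic acid (terminal –COOH), named with the suffix -oic acid.
Choose the numbering such that the carboxylic acid carbon is C-1 by definition.
That gives an ethyl group at C-5; an iodo group at C-7.
Prefixes are listed alphabetically: ethyl, iodo.
Assembling the pieces gives 5-ethyl-7-iodononanoic acid.

5-ethyl-7-iodononanoic acid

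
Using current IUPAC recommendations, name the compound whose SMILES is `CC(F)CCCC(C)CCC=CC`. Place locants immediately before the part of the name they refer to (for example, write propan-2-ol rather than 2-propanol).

10-fluoro-6-methylundec-2-ene

The longest carbon chain that includes the multiple bond has 11 carbons, so the parent hydride is undecane.
A C=C double bond in the chain gives the infix -ene-.
Number the chain so that numbering from this end puts the double bond at C-2 rather than C-9.
This places the double bond between C-2 and C-3; a fluoro group at C-10; a methyl group at C-6.
Prefixes are listed alphabetically: fluoro, methyl.
Assembling the pieces gives 10-fluoro-6-methylundec-2-ene.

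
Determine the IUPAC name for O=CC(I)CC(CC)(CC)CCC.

The longest carbon chain that includes the –CHO group has 7 carbons, so the parent hydride is heptane.
An aldehyde (terminal –CHO) is the principal characteristic group, giving the suffix -al.
The numbering direction is chosen so that the aldehyde carbon is C-1 by definition.
With this numbering: two ethyl groups at C-4; an iodo group at C-2.
Prefixes are listed alphabetically: ethyl, iodo.
The name is 4,4-diethyl-2-iodoheptanal.

4,4-diethyl-2-iodoheptanal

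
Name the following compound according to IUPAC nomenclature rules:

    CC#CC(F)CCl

The longest carbon chain that includes the multiple bond has 5 carbons, so the parent hydride is pentane.
The chain contains a C≡C triple bond, so the unsaturation ending is -yne.
The numbering direction is chosen so that numbering from this end puts the triple bond at C-2 rather than C-3.
This places the triple bond between C-2 and C-3; a chloro group at C-5; a fluoro group at C-4.
Substituent prefixes are cited in alphabetical order (multiplying prefixes like di-/tri- are ignored for ordering).
Assembling the pieces gives 5-chloro-4-fluoropent-2-yne.

5-chloro-4-fluoropent-2-yne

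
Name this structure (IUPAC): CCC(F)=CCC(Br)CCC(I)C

Counting along the main chain through the multiple bond gives 10 carbons: the parent is decane.
A C=C double bond in the chain gives the infix -ene-.
The numbering direction is chosen so that numbering from this end puts the double bond at C-3 rather than C-7.
With this numbering: the double bond between C-3 and C-4; a bromo group at C-6; a fluoro group at C-3; an iodo group at C-9.
Substituent prefixes are cited in alphabetical order (multiplying prefixes like di-/tri- are ignored for ordering).
The name is 6-bromo-3-fluoro-9-iododec-3-ene.

6-bromo-3-fluoro-9-iododec-3-ene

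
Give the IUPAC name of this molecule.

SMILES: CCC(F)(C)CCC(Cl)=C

2-chloro-5-fluoro-5-methylhept-1-ene

The longest carbon chain that includes the multiple bond has 7 carbons, so the parent hydride is heptane.
There is one C=C double bond, indicated by the ending -ene.
Number the chain so that numbering from this end puts the double bond at C-1 rather than C-6.
With this numbering: the double bond between C-1 and C-2; a chloro group at C-2; a fluoro group at C-5; a methyl group at C-5.
The substituents are ordered alphabetically, ignoring any di-/tri- multipliers.
Assembling the pieces gives 2-chloro-5-fluoro-5-methylhept-1-ene.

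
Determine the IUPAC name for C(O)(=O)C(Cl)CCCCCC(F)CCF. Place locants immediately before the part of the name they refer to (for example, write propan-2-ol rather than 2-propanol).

The longest carbon chain that includes the –COOH group has 10 carbons, so the parent hydride is decane.
A carboxylic acid (terminal –COOH) is the principal characteristic group, giving the suffix -oic acid.
Choose the numbering such that the carboxylic acid carbon is C-1 by definition.
With this numbering: a chloro group at C-2; fluoro groups at C-8 and C-10.
Substituent prefixes are cited in alphabetical order (multiplying prefixes like di-/tri- are ignored for ordering).
Assembling the pieces gives 2-chloro-8,10-difluorodecanoic acid.

2-chloro-8,10-difluorodecanoic acid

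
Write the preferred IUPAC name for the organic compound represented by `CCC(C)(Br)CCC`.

3-bromo-3-methylhexane

The longest continuous carbon chain has 6 atoms, so the parent hydride is hexane.
The numbering direction is chosen so that the substituent locant set {3,3} is lower than {4,4} at the first point of difference.
With this numbering: a bromo group at C-3; a methyl group at C-3.
Substituent prefixes are cited in alphabetical order (multiplying prefixes like di-/tri- are ignored for ordering).
The name is 3-bromo-3-methylhexane.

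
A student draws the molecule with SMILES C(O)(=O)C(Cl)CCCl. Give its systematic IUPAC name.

2,4-dichlorobutanoic acid

The longest carbon chain that includes the –COOH group has 4 carbons, so the parent hydride is butane.
The highest-priority functional group is a carboxylic acid (terminal –COOH), so the name ends in -oic acid.
Number the chain so that the carboxylic acid carbon is C-1 by definition.
That gives chloro groups at C-2 and C-4.
Putting it together: 2,4-dichlorobutanoic acid.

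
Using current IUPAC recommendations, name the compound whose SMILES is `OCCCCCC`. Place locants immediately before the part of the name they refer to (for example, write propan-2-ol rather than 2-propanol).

Counting along the main chain through the –OH group gives 6 carbons: the parent is hexane.
An alcohol (–OH) is the principal characteristic group, giving the suffix -ol.
Number the chain so that numbering from this end puts the hydroxyl group at C-1 rather than C-6.
With this numbering: the hydroxyl at C-1.
The name is hexan-1-ol.

hexan-1-ol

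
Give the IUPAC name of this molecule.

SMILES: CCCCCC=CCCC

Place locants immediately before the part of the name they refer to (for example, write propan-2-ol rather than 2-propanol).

dec-4-ene

Counting along the main chain through the multiple bond gives 10 carbons: the parent is decane.
A C=C double bond in the chain gives the infix -ene-.
Number the chain so that numbering from this end puts the double bond at C-4 rather than C-6.
With this numbering: the double bond between C-4 and C-5.
Assembling the pieces gives dec-4-ene.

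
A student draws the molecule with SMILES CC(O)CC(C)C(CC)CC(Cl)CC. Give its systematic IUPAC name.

The longest chain bearing the –OH group is 9 carbons long (nonane).
An alcohol (–OH) is the principal characteristic group, giving the suffix -ol.
Choose the numbering such that numbering from this end puts the hydroxyl group at C-2 rather than C-8.
This places the hydroxyl at C-2; a chloro group at C-7; an ethyl group at C-5; a methyl group at C-4.
Substituent prefixes are cited in alphabetical order (multiplying prefixes like di-/tri- are ignored for ordering).
Assembling the pieces gives 7-chloro-5-ethyl-4-methylnonan-2-ol.

7-chloro-5-ethyl-4-methylnonan-2-ol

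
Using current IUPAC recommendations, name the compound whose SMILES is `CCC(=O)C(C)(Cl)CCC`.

4-chloro-4-methylheptan-3-one

The longest chain bearing the carbonyl is 7 carbons long (heptane).
A ketone (C=O on an internal carbon) is the principal characteristic group, giving the suffix -one.
The numbering direction is chosen so that numbering from this end puts the carbonyl group at C-3 rather than C-5.
With this numbering: the carbonyl at C-3; a chloro group at C-4; a methyl group at C-4.
Substituent prefixes are cited in alphabetical order (multiplying prefixes like di-/tri- are ignored for ordering).
Putting it together: 4-chloro-4-methylheptan-3-one.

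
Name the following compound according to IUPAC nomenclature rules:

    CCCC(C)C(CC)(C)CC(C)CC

5-ethyl-3,5,6-trimethylnonane

The longest carbon chain is 9 atoms: the parent is nonane.
Choose the numbering such that the substituent locant set {3,5,5,6} is lower than {4,5,5,7} at the first point of difference.
This places an ethyl group at C-5; methyl groups at C-3 and C-5 and C-6.
The substituents are ordered alphabetically, ignoring any di-/tri- multipliers.
Putting it together: 5-ethyl-3,5,6-trimethylnonane.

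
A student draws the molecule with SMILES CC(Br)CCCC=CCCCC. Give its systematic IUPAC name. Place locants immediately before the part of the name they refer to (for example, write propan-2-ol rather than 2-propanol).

10-bromoundec-5-ene

The longest chain bearing the multiple bond is 11 carbons long (undecane).
A C=C double bond in the chain gives the infix -ene-.
The numbering direction is chosen so that numbering from this end puts the double bond at C-5 rather than C-6.
This places the double bond between C-5 and C-6; a bromo group at C-10.
Assembling the pieces gives 10-bromoundec-5-ene.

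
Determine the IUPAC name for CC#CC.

but-2-yne

Counting along the main chain through the multiple bond gives 4 carbons: the parent is butane.
There is one C≡C triple bond, indicated by the ending -yne.
The molecule is symmetric, so either numbering direction gives the same locants.
With this numbering: the triple bond between C-2 and C-3.
Assembling the pieces gives but-2-yne.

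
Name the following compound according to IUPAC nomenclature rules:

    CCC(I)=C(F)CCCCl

Counting along the main chain through the multiple bond gives 7 carbons: the parent is heptane.
The chain contains a C=C double bond, so the unsaturation ending is -ene.
The numbering direction is chosen so that numbering from this end puts the double bond at C-3 rather than C-4.
That gives the double bond between C-3 and C-4; a chloro group at C-7; a fluoro group at C-4; an iodo group at C-3.
Prefixes are listed alphabetically: chloro, fluoro, iodo.
The name is 7-chloro-4-fluoro-3-iodohept-3-ene.

7-chloro-4-fluoro-3-iodohept-3-ene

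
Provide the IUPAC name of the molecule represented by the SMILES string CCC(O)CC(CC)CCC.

Counting along the main chain through the –OH group gives 8 carbons: the parent is octane.
The highest-priority functional group is an alcohol (–OH), so the name ends in -ol.
The numbering direction is chosen so that numbering from this end puts the hydroxyl group at C-3 rather than C-6.
With this numbering: the hydroxyl at C-3; an ethyl group at C-5.
Assembling the pieces gives 5-ethyloctan-3-ol.

5-ethyloctan-3-ol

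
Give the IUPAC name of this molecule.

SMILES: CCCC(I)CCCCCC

The parent chain contains 10 carbons (decane).
The numbering direction is chosen so that the substituent locant set {4} is lower than {7} at the first point of difference.
That gives an iodo group at C-4.
The name is 4-iododecane.

4-iododecane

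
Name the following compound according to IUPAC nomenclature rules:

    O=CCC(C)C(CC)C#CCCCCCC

4-ethyl-3-methyldodec-5-ynal

The longest chain bearing the –CHO group and the multiple bond is 12 carbons long (dodecane).
An aldehyde (terminal –CHO) is the principal characteristic group, giving the suffix -al.
A C≡C triple bond in the chain gives the infix -yne-.
Number the chain so that the aldehyde carbon is C-1 by definition.
This places the triple bond between C-5 and C-6; an ethyl group at C-4; a methyl group at C-3.
Substituent prefixes are cited in alphabetical order (multiplying prefixes like di-/tri- are ignored for ordering).
Assembling the pieces gives 4-ethyl-3-methyldodec-5-ynal.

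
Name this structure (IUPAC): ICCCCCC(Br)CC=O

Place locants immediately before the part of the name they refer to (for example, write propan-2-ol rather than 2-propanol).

3-bromo-8-iodooctanal

The longest carbon chain that includes the –CHO group has 8 carbons, so the parent hydride is octane.
The highest-priority functional group is an aldehyde (terminal –CHO), so the name ends in -al.
Number the chain so that the aldehyde carbon is C-1 by definition.
That gives a bromo group at C-3; an iodo group at C-8.
Substituent prefixes are cited in alphabetical order (multiplying prefixes like di-/tri- are ignored for ordering).
Putting it together: 3-bromo-8-iodooctanal.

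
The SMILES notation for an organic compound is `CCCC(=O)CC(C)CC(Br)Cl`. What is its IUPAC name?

8-bromo-8-chloro-6-methyloctan-4-one

The longest carbon chain that includes the carbonyl has 8 carbons, so the parent hydride is octane.
A ketone (C=O on an internal carbon) is the principal characteristic group, giving the suffix -one.
Choose the numbering such that numbering from this end puts the carbonyl group at C-4 rather than C-5.
With this numbering: the carbonyl at C-4; a bromo group at C-8; a chloro group at C-8; a methyl group at C-6.
The substituents are ordered alphabetically, ignoring any di-/tri- multipliers.
Putting it together: 8-bromo-8-chloro-6-methyloctan-4-one.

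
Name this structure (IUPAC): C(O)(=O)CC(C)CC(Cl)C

5-chloro-3-methylhexanoic acid

Counting along the main chain through the –COOH group gives 6 carbons: the parent is hexane.
The highest-priority functional group is a carboxylic acid (terminal –COOH), so the name ends in -oic acid.
Choose the numbering such that the carboxylic acid carbon is C-1 by definition.
With this numbering: a chloro group at C-5; a methyl group at C-3.
Substituent prefixes are cited in alphabetical order (multiplying prefixes like di-/tri- are ignored for ordering).
The name is 5-chloro-3-methylhexanoic acid.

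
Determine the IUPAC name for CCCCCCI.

1-iodohexane

The longest continuous carbon chain has 6 atoms, so the parent hydride is hexane.
Choose the numbering such that the substituent locant set {1} is lower than {6} at the first point of difference.
That gives an iodo group at C-1.
The name is 1-iodohexane.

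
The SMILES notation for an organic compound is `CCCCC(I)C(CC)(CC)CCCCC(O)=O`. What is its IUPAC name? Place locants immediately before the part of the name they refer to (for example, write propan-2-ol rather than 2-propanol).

Counting along the main chain through the –COOH group gives 11 carbons: the parent is undecane.
The highest-priority functional group is a carboxylic acid (terminal –COOH), so the name ends in -oic acid.
Number the chain so that the carboxylic acid carbon is C-1 by definition.
That gives two ethyl groups at C-6; an iodo group at C-7.
The substituents are ordered alphabetically, ignoring any di-/tri- multipliers.
The name is 6,6-diethyl-7-iodoundecanoic acid.

6,6-diethyl-7-iodoundecanoic acid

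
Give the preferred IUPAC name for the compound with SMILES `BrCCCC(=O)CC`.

Counting along the main chain through the carbonyl gives 6 carbons: the parent is hexane.
The principal characteristic group is a ketone (C=O on an internal carbon), named with the suffix -one.
Choose the numbering such that numbering from this end puts the carbonyl group at C-3 rather than C-4.
That gives the carbonyl at C-3; a bromo group at C-6.
Assembling the pieces gives 6-bromohexan-3-one.

6-bromohexan-3-one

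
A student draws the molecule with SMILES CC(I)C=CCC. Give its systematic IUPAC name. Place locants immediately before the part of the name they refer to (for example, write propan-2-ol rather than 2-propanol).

2-iodohex-3-ene

Counting along the main chain through the multiple bond gives 6 carbons: the parent is hexane.
A C=C double bond in the chain gives the infix -ene-.
Choose the numbering such that the substituent locant set {2} is lower than {5} at the first point of difference.
With this numbering: the double bond between C-3 and C-4; an iodo group at C-2.
The name is 2-iodohex-3-ene.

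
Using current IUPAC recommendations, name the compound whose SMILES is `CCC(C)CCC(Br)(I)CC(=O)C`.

The longest carbon chain that includes the carbonyl has 9 carbons, so the parent hydride is nonane.
The highest-priority functional group is a ketone (C=O on an internal carbon), so the name ends in -one.
The numbering direction is chosen so that numbering from this end puts the carbonyl group at C-2 rather than C-8.
With this numbering: the carbonyl at C-2; a bromo group at C-4; an iodo group at C-4; a methyl group at C-7.
Prefixes are listed alphabetically: bromo, iodo, methyl.
The name is 4-bromo-4-iodo-7-methylnonan-2-one.

4-bromo-4-iodo-7-methylnonan-2-one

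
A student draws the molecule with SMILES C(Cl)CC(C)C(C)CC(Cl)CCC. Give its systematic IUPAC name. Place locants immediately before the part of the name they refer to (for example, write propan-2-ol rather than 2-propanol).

The longest carbon chain is 9 atoms: the parent is nonane.
Number the chain so that the substituent locant set {1,3,4,6} is lower than {4,6,7,9} at the first point of difference.
With this numbering: chloro groups at C-1 and C-6; methyl groups at C-3 and C-4.
Prefixes are listed alphabetically: chloro, methyl.
Assembling the pieces gives 1,6-dichloro-3,4-dimethylnonane.

1,6-dichloro-3,4-dimethylnonane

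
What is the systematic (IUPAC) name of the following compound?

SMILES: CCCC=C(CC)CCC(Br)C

Counting along the main chain through the multiple bond gives 9 carbons: the parent is nonane.
The chain contains a C=C double bond, so the unsaturation ending is -ene.
Choose the numbering such that numbering from this end puts the double bond at C-4 rather than C-5.
This places the double bond between C-4 and C-5; a bromo group at C-8; an ethyl group at C-5.
Substituent prefixes are cited in alphabetical order (multiplying prefixes like di-/tri- are ignored for ordering).
Putting it together: 8-bromo-5-ethylnon-4-ene.

8-bromo-5-ethylnon-4-ene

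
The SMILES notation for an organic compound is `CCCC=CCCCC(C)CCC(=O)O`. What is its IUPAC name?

The longest carbon chain that includes the –COOH group and the multiple bond has 12 carbons, so the parent hydride is dodecane.
The highest-priority functional group is a carboxylic acid (terminal –COOH), so the name ends in -oic acid.
The chain contains a C=C double bond, so the unsaturation ending is -ene.
Number the chain so that the carboxylic acid carbon is C-1 by definition.
That gives the double bond between C-8 and C-9; a methyl group at C-4.
Assembling the pieces gives 4-methyldodec-8-enoic acid.

4-methyldodec-8-enoic acid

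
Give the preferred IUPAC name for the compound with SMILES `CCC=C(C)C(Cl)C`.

2-chloro-3-methylhex-3-ene

The longest carbon chain that includes the multiple bond has 6 carbons, so the parent hydride is hexane.
The chain contains a C=C double bond, so the unsaturation ending is -ene.
The numbering direction is chosen so that the substituent locant set {2,3} is lower than {4,5} at the first point of difference.
With this numbering: the double bond between C-3 and C-4; a chloro group at C-2; a methyl group at C-3.
The substituents are ordered alphabetically, ignoring any di-/tri- multipliers.
Assembling the pieces gives 2-chloro-3-methylhex-3-ene.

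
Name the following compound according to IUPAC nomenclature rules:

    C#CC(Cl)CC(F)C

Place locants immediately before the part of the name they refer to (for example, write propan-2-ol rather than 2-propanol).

Counting along the main chain through the multiple bond gives 6 carbons: the parent is hexane.
A C≡C triple bond in the chain gives the infix -yne-.
Number the chain so that numbering from this end puts the triple bond at C-1 rather than C-5.
This places the triple bond between C-1 and C-2; a chloro group at C-3; a fluoro group at C-5.
Substituent prefixes are cited in alphabetical order (multiplying prefixes like di-/tri- are ignored for ordering).
The name is 3-chloro-5-fluorohex-1-yne.

3-chloro-5-fluorohex-1-yne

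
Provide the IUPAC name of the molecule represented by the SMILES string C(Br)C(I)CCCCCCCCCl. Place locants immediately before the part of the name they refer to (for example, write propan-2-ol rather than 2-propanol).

1-bromo-10-chloro-2-iododecane

The parent chain contains 10 carbons (decane).
The numbering direction is chosen so that the substituent locant set {1,2,10} is lower than {1,9,10} at the first point of difference.
This places a bromo group at C-1; a chloro group at C-10; an iodo group at C-2.
The substituents are ordered alphabetically, ignoring any di-/tri- multipliers.
Assembling the pieces gives 1-bromo-10-chloro-2-iododecane.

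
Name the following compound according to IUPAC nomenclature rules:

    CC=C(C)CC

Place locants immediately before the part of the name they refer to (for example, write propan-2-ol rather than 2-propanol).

Counting along the main chain through the multiple bond gives 5 carbons: the parent is pentane.
The chain contains a C=C double bond, so the unsaturation ending is -ene.
Choose the numbering such that numbering from this end puts the double bond at C-2 rather than C-3.
This places the double bond between C-2 and C-3; a methyl group at C-3.
Assembling the pieces gives 3-methylpent-2-ene.

3-methylpent-2-ene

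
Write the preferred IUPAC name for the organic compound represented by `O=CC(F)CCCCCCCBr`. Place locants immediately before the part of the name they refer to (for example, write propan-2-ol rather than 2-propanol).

9-bromo-2-fluorononanal

The longest chain bearing the –CHO group is 9 carbons long (nonane).
An aldehyde (terminal –CHO) is the principal characteristic group, giving the suffix -al.
Choose the numbering such that the aldehyde carbon is C-1 by definition.
That gives a bromo group at C-9; a fluoro group at C-2.
Substituent prefixes are cited in alphabetical order (multiplying prefixes like di-/tri- are ignored for ordering).
Putting it together: 9-bromo-2-fluorononanal.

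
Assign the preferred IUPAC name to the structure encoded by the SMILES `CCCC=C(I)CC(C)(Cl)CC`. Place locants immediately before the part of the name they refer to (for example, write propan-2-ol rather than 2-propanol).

The longest chain bearing the multiple bond is 9 carbons long (nonane).
The chain contains a C=C double bond, so the unsaturation ending is -ene.
Number the chain so that numbering from this end puts the double bond at C-4 rather than C-5.
With this numbering: the double bond between C-4 and C-5; a chloro group at C-7; an iodo group at C-5; a methyl group at C-7.
Substituent prefixes are cited in alphabetical order (multiplying prefixes like di-/tri- are ignored for ordering).
The name is 7-chloro-5-iodo-7-methylnon-4-ene.

7-chloro-5-iodo-7-methylnon-4-ene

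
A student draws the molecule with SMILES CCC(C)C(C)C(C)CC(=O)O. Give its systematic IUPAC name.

3,4,5-trimethylheptanoic acid

The longest carbon chain that includes the –COOH group has 7 carbons, so the parent hydride is heptane.
The principal characteristic group is a carboxylic acid (terminal –COOH), named with the suffix -oic acid.
The numbering direction is chosen so that the carboxylic acid carbon is C-1 by definition.
With this numbering: methyl groups at C-3 and C-4 and C-5.
Assembling the pieces gives 3,4,5-trimethylheptanoic acid.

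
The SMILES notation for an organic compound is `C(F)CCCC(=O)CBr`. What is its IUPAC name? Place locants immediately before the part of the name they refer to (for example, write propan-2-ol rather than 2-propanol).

1-bromo-6-fluorohexan-2-one

Counting along the main chain through the carbonyl gives 6 carbons: the parent is hexane.
The principal characteristic group is a ketone (C=O on an internal carbon), named with the suffix -one.
Number the chain so that numbering from this end puts the carbonyl group at C-2 rather than C-5.
With this numbering: the carbonyl at C-2; a bromo group at C-1; a fluoro group at C-6.
The substituents are ordered alphabetically, ignoring any di-/tri- multipliers.
Assembling the pieces gives 1-bromo-6-fluorohexan-2-one.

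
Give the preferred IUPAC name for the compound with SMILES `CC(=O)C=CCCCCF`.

Counting along the main chain through the carbonyl and the multiple bond gives 8 carbons: the parent is octane.
A ketone (C=O on an internal carbon) is the principal characteristic group, giving the suffix -one.
There is one C=C double bond, indicated by the ending -ene.
The numbering direction is chosen so that numbering from this end puts the carbonyl group at C-2 rather than C-7.
This places the carbonyl at C-2; the double bond between C-3 and C-4; a fluoro group at C-8.
Putting it together: 8-fluorooct-3-en-2-one.

8-fluorooct-3-en-2-one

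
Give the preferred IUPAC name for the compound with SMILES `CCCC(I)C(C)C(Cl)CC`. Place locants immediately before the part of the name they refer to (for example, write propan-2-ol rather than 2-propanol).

3-chloro-5-iodo-4-methyloctane

The longest carbon chain is 8 atoms: the parent is octane.
Number the chain so that the substituent locant set {3,4,5} is lower than {4,5,6} at the first point of difference.
This places a chloro group at C-3; an iodo group at C-5; a methyl group at C-4.
The substituents are ordered alphabetically, ignoring any di-/tri- multipliers.
Assembling the pieces gives 3-chloro-5-iodo-4-methyloctane.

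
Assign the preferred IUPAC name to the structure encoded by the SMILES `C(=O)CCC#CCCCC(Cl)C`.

The longest carbon chain that includes the –CHO group and the multiple bond has 10 carbons, so the parent hydride is decane.
An aldehyde (terminal –CHO) is the principal characteristic group, giving the suffix -al.
There is one C≡C triple bond, indicated by the ending -yne.
Number the chain so that the aldehyde carbon is C-1 by definition.
That gives the triple bond between C-4 and C-5; a chloro group at C-9.
Putting it together: 9-chlorodec-4-ynal.

9-chlorodec-4-ynal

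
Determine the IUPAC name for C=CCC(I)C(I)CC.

4,5-diiodohept-1-ene

The longest carbon chain that includes the multiple bond has 7 carbons, so the parent hydride is heptane.
A C=C double bond in the chain gives the infix -ene-.
The numbering direction is chosen so that numbering from this end puts the double bond at C-1 rather than C-6.
With this numbering: the double bond between C-1 and C-2; iodo groups at C-4 and C-5.
The name is 4,5-diiodohept-1-ene.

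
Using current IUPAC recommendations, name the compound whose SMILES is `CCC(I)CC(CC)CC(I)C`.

The longest carbon chain is 8 atoms: the parent is octane.
Number the chain so that the substituent locant set {2,4,6} is lower than {3,5,7} at the first point of difference.
This places an ethyl group at C-4; iodo groups at C-2 and C-6.
Substituent prefixes are cited in alphabetical order (multiplying prefixes like di-/tri- are ignored for ordering).
Putting it together: 4-ethyl-2,6-diiodooctane.

4-ethyl-2,6-diiodooctane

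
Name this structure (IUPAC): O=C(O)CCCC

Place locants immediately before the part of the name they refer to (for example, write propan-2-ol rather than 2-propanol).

pentanoic acid

Counting along the main chain through the –COOH group gives 5 carbons: the parent is pentane.
The highest-priority functional group is a carboxylic acid (terminal –COOH), so the name ends in -oic acid.
The numbering direction is chosen so that the carboxylic acid carbon is C-1 by definition.
The name is pentanoic acid.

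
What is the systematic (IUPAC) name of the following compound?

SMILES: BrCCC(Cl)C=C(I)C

Counting along the main chain through the multiple bond gives 6 carbons: the parent is hexane.
A C=C double bond in the chain gives the infix -ene-.
Number the chain so that numbering from this end puts the double bond at C-2 rather than C-4.
That gives the double bond between C-2 and C-3; a bromo group at C-6; a chloro group at C-4; an iodo group at C-2.
The substituents are ordered alphabetically, ignoring any di-/tri- multipliers.
The name is 6-bromo-4-chloro-2-iodohex-2-ene.

6-bromo-4-chloro-2-iodohex-2-ene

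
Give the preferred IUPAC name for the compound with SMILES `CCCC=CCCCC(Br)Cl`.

9-bromo-9-chloronon-4-ene

The longest carbon chain that includes the multiple bond has 9 carbons, so the parent hydride is nonane.
A C=C double bond in the chain gives the infix -ene-.
The numbering direction is chosen so that numbering from this end puts the double bond at C-4 rather than C-5.
This places the double bond between C-4 and C-5; a bromo group at C-9; a chloro group at C-9.
The substituents are ordered alphabetically, ignoring any di-/tri- multipliers.
Assembling the pieces gives 9-bromo-9-chloronon-4-ene.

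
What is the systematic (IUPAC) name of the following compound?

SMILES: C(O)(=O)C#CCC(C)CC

The longest chain bearing the –COOH group and the multiple bond is 7 carbons long (heptane).
The highest-priority functional group is a carboxylic acid (terminal –COOH), so the name ends in -oic acid.
A C≡C triple bond in the chain gives the infix -yne-.
Choose the numbering such that the carboxylic acid carbon is C-1 by definition.
With this numbering: the triple bond between C-2 and C-3; a methyl group at C-5.
Putting it together: 5-methylhept-2-ynoic acid.

5-methylhept-2-ynoic acid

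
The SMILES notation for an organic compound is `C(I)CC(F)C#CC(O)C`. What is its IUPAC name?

5-fluoro-7-iodohept-3-yn-2-ol

The longest chain bearing the –OH group and the multiple bond is 7 carbons long (heptane).
An alcohol (–OH) is the principal characteristic group, giving the suffix -ol.
The chain contains a C≡C triple bond, so the unsaturation ending is -yne.
Choose the numbering such that numbering from this end puts the hydroxyl group at C-2 rather than C-6.
That gives the hydroxyl at C-2; the triple bond between C-3 and C-4; a fluoro group at C-5; an iodo group at C-7.
The substituents are ordered alphabetically, ignoring any di-/tri- multipliers.
The name is 5-fluoro-7-iodohept-3-yn-2-ol.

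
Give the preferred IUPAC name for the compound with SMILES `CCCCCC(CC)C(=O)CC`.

4-ethylnonan-3-one

Counting along the main chain through the carbonyl gives 9 carbons: the parent is nonane.
A ketone (C=O on an internal carbon) is the principal characteristic group, giving the suffix -one.
Choose the numbering such that numbering from this end puts the carbonyl group at C-3 rather than C-7.
That gives the carbonyl at C-3; an ethyl group at C-4.
Assembling the pieces gives 4-ethylnonan-3-one.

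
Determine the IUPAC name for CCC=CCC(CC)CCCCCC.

The longest chain bearing the multiple bond is 12 carbons long (dodecane).
The chain contains a C=C double bond, so the unsaturation ending is -ene.
The numbering direction is chosen so that numbering from this end puts the double bond at C-3 rather than C-9.
This places the double bond between C-3 and C-4; an ethyl group at C-6.
Putting it together: 6-ethyldodec-3-ene.

6-ethyldodec-3-ene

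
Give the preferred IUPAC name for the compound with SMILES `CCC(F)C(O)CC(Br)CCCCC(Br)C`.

6,11-dibromo-3-fluorododecan-4-ol

Counting along the main chain through the –OH group gives 12 carbons: the parent is dodecane.
The highest-priority functional group is an alcohol (–OH), so the name ends in -ol.
The numbering direction is chosen so that numbering from this end puts the hydroxyl group at C-4 rather than C-9.
With this numbering: the hydroxyl at C-4; bromo groups at C-6 and C-11; a fluoro group at C-3.
Prefixes are listed alphabetically: bromo, fluoro.
Putting it together: 6,11-dibromo-3-fluorododecan-4-ol.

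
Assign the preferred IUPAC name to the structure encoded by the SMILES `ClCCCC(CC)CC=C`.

Counting along the main chain through the multiple bond gives 7 carbons: the parent is heptane.
A C=C double bond in the chain gives the infix -ene-.
Number the chain so that numbering from this end puts the double bond at C-1 rather than C-6.
With this numbering: the double bond between C-1 and C-2; a chloro group at C-7; an ethyl group at C-4.
Substituent prefixes are cited in alphabetical order (multiplying prefixes like di-/tri- are ignored for ordering).
Putting it together: 7-chloro-4-ethylhept-1-ene.

7-chloro-4-ethylhept-1-ene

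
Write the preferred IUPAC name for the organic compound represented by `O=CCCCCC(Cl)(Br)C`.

6-bromo-6-chloroheptanal

The longest carbon chain that includes the –CHO group has 7 carbons, so the parent hydride is heptane.
An aldehyde (terminal –CHO) is the principal characteristic group, giving the suffix -al.
Choose the numbering such that the aldehyde carbon is C-1 by definition.
That gives a bromo group at C-6; a chloro group at C-6.
The substituents are ordered alphabetically, ignoring any di-/tri- multipliers.
The name is 6-bromo-6-chloroheptanal.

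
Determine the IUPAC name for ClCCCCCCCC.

The longest continuous carbon chain has 8 atoms, so the parent hydride is octane.
The numbering direction is chosen so that the substituent locant set {1} is lower than {8} at the first point of difference.
This places a chloro group at C-1.
Assembling the pieces gives 1-chlorooctane.

1-chlorooctane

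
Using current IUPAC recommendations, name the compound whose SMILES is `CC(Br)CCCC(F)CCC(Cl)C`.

The longest continuous carbon chain has 10 atoms, so the parent hydride is decane.
The numbering direction is chosen so that the substituent locant set {2,5,9} is lower than {2,6,9} at the first point of difference.
That gives a bromo group at C-9; a chloro group at C-2; a fluoro group at C-5.
Substituent prefixes are cited in alphabetical order (multiplying prefixes like di-/tri- are ignored for ordering).
The name is 9-bromo-2-chloro-5-fluorodecane.

9-bromo-2-chloro-5-fluorodecane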